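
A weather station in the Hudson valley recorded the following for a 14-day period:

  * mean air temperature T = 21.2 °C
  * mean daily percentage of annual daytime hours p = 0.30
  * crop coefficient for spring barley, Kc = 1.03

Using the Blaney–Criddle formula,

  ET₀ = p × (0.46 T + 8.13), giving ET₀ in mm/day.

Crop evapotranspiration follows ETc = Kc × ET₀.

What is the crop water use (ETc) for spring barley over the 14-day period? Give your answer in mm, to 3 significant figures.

77.4 mm

ET₀ = 0.30 × (0.46 × 21.2 + 8.13) = 0.30 × 17.882 = 5.3646 mm/d
ETc = Kc × ET₀ = 1.03 × 5.3646 = 5.5255 mm/d
Over 14 days: 5.5255 × 14 = 77.357 mm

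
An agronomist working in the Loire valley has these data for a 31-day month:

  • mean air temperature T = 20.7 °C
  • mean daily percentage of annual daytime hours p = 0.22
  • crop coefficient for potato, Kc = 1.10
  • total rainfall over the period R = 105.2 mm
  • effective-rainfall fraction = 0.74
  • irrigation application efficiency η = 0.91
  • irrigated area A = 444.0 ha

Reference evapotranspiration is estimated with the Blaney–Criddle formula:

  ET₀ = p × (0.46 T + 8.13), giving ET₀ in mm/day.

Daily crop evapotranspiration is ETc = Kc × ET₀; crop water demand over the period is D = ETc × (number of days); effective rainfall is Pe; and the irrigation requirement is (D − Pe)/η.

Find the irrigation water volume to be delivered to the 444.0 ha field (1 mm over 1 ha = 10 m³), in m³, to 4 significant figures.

266300 m³

ET₀ = 0.22 × (0.46 × 20.7 + 8.13) = 0.22 × 17.652 = 3.8834 mm/d
ETc = Kc × ET₀ = 1.10 × 3.8834 = 4.2717 mm/d
Crop demand D = ETc × 31 d = 4.2717 × 31 = 132.423 mm
Pe = 0.74 × 105.2 = 77.848 mm
D − Pe = 132.423 − 77.848 = 54.575 mm
Gross irrigation = 54.575 / 0.91 = 59.973 mm
Volume = 59.973 mm × 444.0 ha × 10 = 266280.1 m³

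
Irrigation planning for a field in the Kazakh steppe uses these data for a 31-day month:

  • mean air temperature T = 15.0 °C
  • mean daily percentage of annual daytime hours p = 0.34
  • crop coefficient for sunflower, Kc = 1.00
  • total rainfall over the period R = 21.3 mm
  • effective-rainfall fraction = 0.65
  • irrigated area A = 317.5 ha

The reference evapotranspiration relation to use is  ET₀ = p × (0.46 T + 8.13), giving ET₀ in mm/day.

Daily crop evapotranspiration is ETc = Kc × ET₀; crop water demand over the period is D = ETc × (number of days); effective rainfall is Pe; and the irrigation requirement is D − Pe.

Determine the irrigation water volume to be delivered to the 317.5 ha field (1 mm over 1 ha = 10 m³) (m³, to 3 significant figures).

ET₀ = 0.34 × (0.46 × 15.0 + 8.13) = 0.34 × 15.030 = 5.1102 mm/d
ETc = Kc × ET₀ = 1.00 × 5.1102 = 5.1102 mm/d
Crop demand D = ETc × 31 d = 5.1102 × 31 = 158.416 mm
Pe = 0.65 × 21.3 = 13.845 mm
D − Pe = 158.416 − 13.845 = 144.571 mm
Volume = 144.571 mm × 317.5 ha × 10 = 459012.9 m³

459000 m³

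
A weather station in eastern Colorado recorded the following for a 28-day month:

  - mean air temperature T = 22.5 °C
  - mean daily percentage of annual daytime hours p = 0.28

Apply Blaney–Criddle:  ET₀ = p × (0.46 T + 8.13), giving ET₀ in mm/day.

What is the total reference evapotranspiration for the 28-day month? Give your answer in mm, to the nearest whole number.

ET₀ = 0.28 × (0.46 × 22.5 + 8.13) = 0.28 × 18.480 = 5.1744 mm/d
Monthly total = 5.1744 × 28 = 144.883 mm

145 mm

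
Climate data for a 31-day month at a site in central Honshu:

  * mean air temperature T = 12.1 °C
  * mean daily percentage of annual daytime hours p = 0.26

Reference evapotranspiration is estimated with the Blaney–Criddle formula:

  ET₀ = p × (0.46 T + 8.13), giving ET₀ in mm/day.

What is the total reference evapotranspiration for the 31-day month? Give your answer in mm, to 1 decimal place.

ET₀ = 0.26 × (0.46 × 12.1 + 8.13) = 0.26 × 13.696 = 3.5610 mm/d
Monthly total = 3.5610 × 31 = 110.391 mm

110.4 mm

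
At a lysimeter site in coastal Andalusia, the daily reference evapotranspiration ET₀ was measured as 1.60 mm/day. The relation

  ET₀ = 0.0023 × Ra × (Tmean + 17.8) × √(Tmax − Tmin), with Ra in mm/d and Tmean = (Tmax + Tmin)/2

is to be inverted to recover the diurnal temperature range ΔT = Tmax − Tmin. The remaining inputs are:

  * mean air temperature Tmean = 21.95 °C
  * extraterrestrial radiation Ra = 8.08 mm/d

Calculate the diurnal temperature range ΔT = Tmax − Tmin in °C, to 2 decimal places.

4.69 °C

√ΔT = ET₀ / [0.0023 × Ra × (Tmean+17.8)] = 1.60 / (0.0023 × 8.08 × 39.75) = 2.1659
ΔT = 2.1659² = 4.691 °C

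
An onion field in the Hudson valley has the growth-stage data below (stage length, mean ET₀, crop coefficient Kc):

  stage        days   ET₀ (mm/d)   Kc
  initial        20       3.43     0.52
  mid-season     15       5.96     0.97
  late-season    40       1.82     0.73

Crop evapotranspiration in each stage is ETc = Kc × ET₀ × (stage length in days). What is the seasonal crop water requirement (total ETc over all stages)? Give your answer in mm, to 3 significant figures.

176 mm

initial: 0.52 × 3.43 × 20 = 35.67 mm
mid-season: 0.97 × 5.96 × 15 = 86.72 mm
late-season: 0.73 × 1.82 × 40 = 53.14 mm
Seasonal total = 175.53 mm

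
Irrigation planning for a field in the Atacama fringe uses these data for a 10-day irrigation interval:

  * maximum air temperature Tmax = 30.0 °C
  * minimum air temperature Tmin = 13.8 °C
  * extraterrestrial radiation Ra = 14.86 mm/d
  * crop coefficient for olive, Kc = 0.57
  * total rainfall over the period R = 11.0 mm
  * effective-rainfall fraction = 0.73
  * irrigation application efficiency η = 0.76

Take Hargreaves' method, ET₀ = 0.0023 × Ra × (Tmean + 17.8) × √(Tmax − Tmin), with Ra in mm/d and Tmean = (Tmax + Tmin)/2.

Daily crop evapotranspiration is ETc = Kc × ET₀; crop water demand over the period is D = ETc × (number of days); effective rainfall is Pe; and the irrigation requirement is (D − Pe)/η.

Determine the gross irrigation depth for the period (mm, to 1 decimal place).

30.4 mm

Tmean = (30.0 + 13.8)/2 = 21.90 °C
ET₀ = 0.0023 × 14.86 × (21.90 + 17.8) × √16.2 = 0.0023 × 14.86 × 39.70 × 4.0249 = 5.4613 mm/d
ETc = Kc × ET₀ = 0.57 × 5.4613 = 3.1129 mm/d
Crop demand D = ETc × 10 d = 3.1129 × 10 = 31.129 mm
Pe = 0.73 × 11.0 = 8.030 mm
D − Pe = 31.129 − 8.030 = 23.099 mm
Gross irrigation = 23.099 / 0.76 = 30.393 mm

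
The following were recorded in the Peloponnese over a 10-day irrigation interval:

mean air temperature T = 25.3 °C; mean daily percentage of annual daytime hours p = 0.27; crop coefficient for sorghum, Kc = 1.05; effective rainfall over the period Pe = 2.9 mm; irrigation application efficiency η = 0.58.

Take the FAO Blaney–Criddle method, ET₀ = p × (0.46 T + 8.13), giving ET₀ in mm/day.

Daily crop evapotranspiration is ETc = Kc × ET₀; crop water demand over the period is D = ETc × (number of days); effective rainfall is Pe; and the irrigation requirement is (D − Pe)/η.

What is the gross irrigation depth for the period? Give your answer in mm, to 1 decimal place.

91.6 mm

ET₀ = 0.27 × (0.46 × 25.3 + 8.13) = 0.27 × 19.768 = 5.3374 mm/d
ETc = Kc × ET₀ = 1.05 × 5.3374 = 5.6043 mm/d
Crop demand D = ETc × 10 d = 5.6043 × 10 = 56.043 mm
D − Pe = 56.043 − 2.9 = 53.143 mm
Gross irrigation = 53.143 / 0.58 = 91.626 mm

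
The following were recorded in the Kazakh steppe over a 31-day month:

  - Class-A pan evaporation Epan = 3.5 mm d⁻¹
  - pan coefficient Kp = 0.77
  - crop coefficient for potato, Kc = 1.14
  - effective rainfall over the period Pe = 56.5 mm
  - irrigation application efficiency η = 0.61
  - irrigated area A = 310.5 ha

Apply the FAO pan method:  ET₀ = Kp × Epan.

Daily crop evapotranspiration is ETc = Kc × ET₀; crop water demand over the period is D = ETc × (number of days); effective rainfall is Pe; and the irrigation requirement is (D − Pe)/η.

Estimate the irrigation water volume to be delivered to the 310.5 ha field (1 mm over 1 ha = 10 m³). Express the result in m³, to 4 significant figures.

ET₀ = 0.77 × 3.5 = 2.6950 mm/d
ETc = Kc × ET₀ = 1.14 × 2.6950 = 3.0723 mm/d
Crop demand D = ETc × 31 d = 3.0723 × 31 = 95.241 mm
D − Pe = 95.241 − 56.5 = 38.741 mm
Gross irrigation = 38.741 / 0.61 = 63.510 mm
Volume = 63.510 mm × 310.5 ha × 10 = 197198.6 m³

197200 m³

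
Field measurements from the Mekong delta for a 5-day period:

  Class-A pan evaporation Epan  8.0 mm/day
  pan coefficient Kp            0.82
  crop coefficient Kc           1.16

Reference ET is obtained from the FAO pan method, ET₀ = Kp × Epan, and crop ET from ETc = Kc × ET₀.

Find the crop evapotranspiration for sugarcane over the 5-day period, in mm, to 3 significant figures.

38.0 mm

ET₀ = 0.82 × 8.0 = 6.5600 mm/d
ETc = Kc × ET₀ = 1.16 × 6.5600 = 7.6096 mm/d
Over 5 days: 7.6096 × 5 = 38.048 mm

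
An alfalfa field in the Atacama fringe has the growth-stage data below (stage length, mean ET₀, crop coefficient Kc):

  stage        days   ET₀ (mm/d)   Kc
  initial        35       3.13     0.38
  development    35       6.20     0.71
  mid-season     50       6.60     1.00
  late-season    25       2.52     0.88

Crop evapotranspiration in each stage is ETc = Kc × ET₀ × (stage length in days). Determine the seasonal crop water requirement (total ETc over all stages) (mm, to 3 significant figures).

initial: 0.38 × 3.13 × 35 = 41.63 mm
development: 0.71 × 6.20 × 35 = 154.07 mm
mid-season: 1.00 × 6.60 × 50 = 330.00 mm
late-season: 0.88 × 2.52 × 25 = 55.44 mm
Seasonal total = 581.14 mm

581 mm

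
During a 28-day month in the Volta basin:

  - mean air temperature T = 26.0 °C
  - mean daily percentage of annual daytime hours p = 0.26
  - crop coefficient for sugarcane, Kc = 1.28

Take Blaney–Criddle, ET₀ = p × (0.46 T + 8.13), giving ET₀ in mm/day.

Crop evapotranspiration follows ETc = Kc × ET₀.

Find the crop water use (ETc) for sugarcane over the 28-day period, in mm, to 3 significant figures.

187 mm

ET₀ = 0.26 × (0.46 × 26.0 + 8.13) = 0.26 × 20.090 = 5.2234 mm/d
ETc = Kc × ET₀ = 1.28 × 5.2234 = 6.6860 mm/d
Over 28 days: 6.6860 × 28 = 187.208 mm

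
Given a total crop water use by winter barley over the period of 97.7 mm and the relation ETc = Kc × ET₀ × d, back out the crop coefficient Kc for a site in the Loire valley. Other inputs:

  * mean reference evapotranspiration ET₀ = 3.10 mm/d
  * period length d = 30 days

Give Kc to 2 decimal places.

ETc = Kc × ET₀ × d  ⇒  Kc = ETc / (ET₀ × d)
Kc = 97.7 / (3.10 × 30) = 97.7 / 93.00 = 1.0505

1.05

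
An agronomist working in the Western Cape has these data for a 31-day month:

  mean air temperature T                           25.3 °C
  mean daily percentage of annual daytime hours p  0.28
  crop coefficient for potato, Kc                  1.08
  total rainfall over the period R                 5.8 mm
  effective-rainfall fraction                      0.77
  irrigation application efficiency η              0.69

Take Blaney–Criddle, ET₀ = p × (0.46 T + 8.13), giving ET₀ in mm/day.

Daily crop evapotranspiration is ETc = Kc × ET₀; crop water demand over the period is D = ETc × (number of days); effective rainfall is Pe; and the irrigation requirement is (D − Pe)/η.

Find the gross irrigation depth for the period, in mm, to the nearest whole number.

262 mm

ET₀ = 0.28 × (0.46 × 25.3 + 8.13) = 0.28 × 19.768 = 5.5350 mm/d
ETc = Kc × ET₀ = 1.08 × 5.5350 = 5.9778 mm/d
Crop demand D = ETc × 31 d = 5.9778 × 31 = 185.312 mm
Pe = 0.77 × 5.8 = 4.466 mm
D − Pe = 185.312 − 4.466 = 180.846 mm
Gross irrigation = 180.846 / 0.69 = 262.096 mm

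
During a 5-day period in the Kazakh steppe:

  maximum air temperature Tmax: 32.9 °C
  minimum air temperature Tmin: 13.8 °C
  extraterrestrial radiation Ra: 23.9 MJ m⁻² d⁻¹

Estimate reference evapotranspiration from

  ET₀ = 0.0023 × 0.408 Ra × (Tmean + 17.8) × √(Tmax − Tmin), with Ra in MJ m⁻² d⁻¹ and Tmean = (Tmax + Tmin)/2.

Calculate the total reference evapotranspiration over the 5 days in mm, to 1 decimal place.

20.2 mm

Tmean = (32.9 + 13.8)/2 = 23.35 °C
0.408 Ra = 0.408 × 23.9 = 9.7512 mm/d equivalent
ET₀ = 0.0023 × 9.7512 × (23.35 + 17.8) × √19.1 = 0.0023 × 9.7512 × 41.15 × 4.3704 = 4.0335 mm/d
Over 5 days: 4.0335 × 5 = 20.168 mm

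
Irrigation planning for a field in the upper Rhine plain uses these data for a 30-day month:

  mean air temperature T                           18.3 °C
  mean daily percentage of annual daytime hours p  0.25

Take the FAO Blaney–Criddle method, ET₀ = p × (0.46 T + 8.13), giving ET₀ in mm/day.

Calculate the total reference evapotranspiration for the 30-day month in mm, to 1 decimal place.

124.1 mm

ET₀ = 0.25 × (0.46 × 18.3 + 8.13) = 0.25 × 16.548 = 4.1370 mm/d
Monthly total = 4.1370 × 30 = 124.110 mm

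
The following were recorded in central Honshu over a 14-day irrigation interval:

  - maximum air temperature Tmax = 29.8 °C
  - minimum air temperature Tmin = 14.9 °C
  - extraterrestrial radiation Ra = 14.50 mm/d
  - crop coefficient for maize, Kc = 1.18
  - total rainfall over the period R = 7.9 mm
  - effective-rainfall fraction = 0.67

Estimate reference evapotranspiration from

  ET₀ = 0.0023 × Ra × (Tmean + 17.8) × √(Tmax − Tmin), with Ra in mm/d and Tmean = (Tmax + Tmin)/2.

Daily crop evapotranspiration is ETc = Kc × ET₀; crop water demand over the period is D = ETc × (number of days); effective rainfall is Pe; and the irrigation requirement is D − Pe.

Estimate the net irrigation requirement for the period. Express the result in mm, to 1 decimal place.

80.1 mm

Tmean = (29.8 + 14.9)/2 = 22.35 °C
ET₀ = 0.0023 × 14.50 × (22.35 + 17.8) × √14.9 = 0.0023 × 14.50 × 40.15 × 3.8601 = 5.1687 mm/d
ETc = Kc × ET₀ = 1.18 × 5.1687 = 6.0991 mm/d
Crop demand D = ETc × 14 d = 6.0991 × 14 = 85.387 mm
Pe = 0.67 × 7.9 = 5.293 mm
D − Pe = 85.387 − 5.293 = 80.094 mm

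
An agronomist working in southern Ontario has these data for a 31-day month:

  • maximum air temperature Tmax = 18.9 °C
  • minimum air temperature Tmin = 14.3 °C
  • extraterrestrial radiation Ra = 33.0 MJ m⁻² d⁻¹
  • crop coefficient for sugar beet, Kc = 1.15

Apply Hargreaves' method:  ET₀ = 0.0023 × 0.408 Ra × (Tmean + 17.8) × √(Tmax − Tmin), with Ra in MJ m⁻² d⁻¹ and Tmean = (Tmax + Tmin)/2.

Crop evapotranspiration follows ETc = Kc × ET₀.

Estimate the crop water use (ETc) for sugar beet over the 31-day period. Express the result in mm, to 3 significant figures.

Tmean = (18.9 + 14.3)/2 = 16.60 °C
0.408 Ra = 0.408 × 33.0 = 13.4640 mm/d equivalent
ET₀ = 0.0023 × 13.4640 × (16.60 + 17.8) × √4.6 = 0.0023 × 13.4640 × 34.40 × 2.1448 = 2.2848 mm/d
ETc = Kc × ET₀ = 1.15 × 2.2848 = 2.6275 mm/d
Over 31 days: 2.6275 × 31 = 81.453 mm

81.5 mm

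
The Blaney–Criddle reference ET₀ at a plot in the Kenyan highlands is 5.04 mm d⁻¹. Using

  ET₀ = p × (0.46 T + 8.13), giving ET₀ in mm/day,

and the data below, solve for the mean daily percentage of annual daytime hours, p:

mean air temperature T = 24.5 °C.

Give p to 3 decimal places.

0.260

p = ET₀ / (0.46 T + 8.13) = 5.04 / (0.46 × 24.5 + 8.13) = 5.04 / 19.400 = 0.2598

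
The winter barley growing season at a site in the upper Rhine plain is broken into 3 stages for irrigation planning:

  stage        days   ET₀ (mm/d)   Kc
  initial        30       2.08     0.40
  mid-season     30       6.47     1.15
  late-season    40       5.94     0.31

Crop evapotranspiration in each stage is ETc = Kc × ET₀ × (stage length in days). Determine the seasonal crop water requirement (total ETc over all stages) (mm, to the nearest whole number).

322 mm

initial: 0.40 × 2.08 × 30 = 24.96 mm
mid-season: 1.15 × 6.47 × 30 = 223.22 mm
late-season: 0.31 × 5.94 × 40 = 73.66 mm
Seasonal total = 321.84 mm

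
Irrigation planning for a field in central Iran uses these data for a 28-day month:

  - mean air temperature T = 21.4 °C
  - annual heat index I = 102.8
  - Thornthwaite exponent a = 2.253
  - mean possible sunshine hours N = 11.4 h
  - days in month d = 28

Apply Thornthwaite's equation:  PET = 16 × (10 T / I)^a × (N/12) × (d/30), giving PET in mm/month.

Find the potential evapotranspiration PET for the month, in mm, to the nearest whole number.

10T/I = 10 × 21.4 / 102.8 = 2.0817
(10T/I)^a = 2.0817^2.253 = 5.2167
Uncorrected PET = 16 × 5.2167 = 83.467 mm
Correction = (N/12)(d/30) = (11.4/12)(28/30) = 0.8867
PET = 83.467 × 0.8867 = 74.010 mm/month

74 mm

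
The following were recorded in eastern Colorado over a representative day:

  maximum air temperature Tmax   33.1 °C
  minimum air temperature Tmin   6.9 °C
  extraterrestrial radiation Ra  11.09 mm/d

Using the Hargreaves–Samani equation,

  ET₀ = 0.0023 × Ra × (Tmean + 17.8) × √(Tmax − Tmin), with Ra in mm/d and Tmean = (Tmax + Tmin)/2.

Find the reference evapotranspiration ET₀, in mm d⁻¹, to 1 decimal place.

Tmean = (33.1 + 6.9)/2 = 20.00 °C
ET₀ = 0.0023 × 11.09 × (20.00 + 17.8) × √26.2 = 0.0023 × 11.09 × 37.80 × 5.1186 = 4.9352 mm/d

4.9 mm d⁻¹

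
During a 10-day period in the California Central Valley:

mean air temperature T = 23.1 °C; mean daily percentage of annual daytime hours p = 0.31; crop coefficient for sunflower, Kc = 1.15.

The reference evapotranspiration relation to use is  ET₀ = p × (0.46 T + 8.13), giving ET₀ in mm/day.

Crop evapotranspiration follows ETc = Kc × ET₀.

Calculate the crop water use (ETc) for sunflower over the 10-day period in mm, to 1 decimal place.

ET₀ = 0.31 × (0.46 × 23.1 + 8.13) = 0.31 × 18.756 = 5.8144 mm/d
ETc = Kc × ET₀ = 1.15 × 5.8144 = 6.6866 mm/d
Over 10 days: 6.6866 × 10 = 66.866 mm

66.9 mm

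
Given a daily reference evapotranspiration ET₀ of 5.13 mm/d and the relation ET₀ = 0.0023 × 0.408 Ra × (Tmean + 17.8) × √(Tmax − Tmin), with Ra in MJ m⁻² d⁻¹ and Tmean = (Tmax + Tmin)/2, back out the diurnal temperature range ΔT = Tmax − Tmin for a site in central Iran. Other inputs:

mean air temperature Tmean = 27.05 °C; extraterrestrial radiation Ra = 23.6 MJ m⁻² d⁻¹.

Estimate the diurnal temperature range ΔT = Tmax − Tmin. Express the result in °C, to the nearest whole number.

27 °C

√ΔT = ET₀ / [0.0023 × 0.408 × Ra × (Tmean+17.8)] = 5.13 / (0.0023 × 9.6288 × 44.85) = 5.1648
ΔT = 5.1648² = 26.675 °C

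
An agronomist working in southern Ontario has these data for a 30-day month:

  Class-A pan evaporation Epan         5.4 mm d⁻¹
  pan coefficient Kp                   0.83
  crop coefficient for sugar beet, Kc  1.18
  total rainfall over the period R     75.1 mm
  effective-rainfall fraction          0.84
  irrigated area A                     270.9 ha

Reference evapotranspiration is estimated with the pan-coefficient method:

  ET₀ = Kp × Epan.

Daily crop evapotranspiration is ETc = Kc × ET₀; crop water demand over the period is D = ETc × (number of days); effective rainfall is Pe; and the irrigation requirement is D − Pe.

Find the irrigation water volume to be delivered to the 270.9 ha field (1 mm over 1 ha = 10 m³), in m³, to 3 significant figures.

ET₀ = 0.83 × 5.4 = 4.4820 mm/d
ETc = Kc × ET₀ = 1.18 × 4.4820 = 5.2888 mm/d
Crop demand D = ETc × 30 d = 5.2888 × 30 = 158.664 mm
Pe = 0.84 × 75.1 = 63.084 mm
D − Pe = 158.664 − 63.084 = 95.580 mm
Volume = 95.580 mm × 270.9 ha × 10 = 258926.2 m³

259000 m³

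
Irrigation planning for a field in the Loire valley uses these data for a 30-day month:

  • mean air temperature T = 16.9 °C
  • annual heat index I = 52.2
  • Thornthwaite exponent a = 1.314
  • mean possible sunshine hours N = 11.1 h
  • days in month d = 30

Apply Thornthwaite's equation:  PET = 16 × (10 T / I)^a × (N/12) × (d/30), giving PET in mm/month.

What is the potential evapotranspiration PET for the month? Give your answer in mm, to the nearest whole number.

69 mm

10T/I = 10 × 16.9 / 52.2 = 3.2375
(10T/I)^a = 3.2375^1.314 = 4.6818
Uncorrected PET = 16 × 4.6818 = 74.909 mm
Correction = (N/12)(d/30) = (11.1/12)(30/30) = 0.9250
PET = 74.909 × 0.9250 = 69.291 mm/month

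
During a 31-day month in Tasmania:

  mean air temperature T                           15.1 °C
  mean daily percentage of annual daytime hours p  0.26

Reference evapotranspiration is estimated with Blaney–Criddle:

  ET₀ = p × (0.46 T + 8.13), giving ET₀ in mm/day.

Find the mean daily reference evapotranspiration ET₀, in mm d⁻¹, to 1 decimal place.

3.9 mm d⁻¹

ET₀ = 0.26 × (0.46 × 15.1 + 8.13) = 0.26 × 15.076 = 3.9198 mm/d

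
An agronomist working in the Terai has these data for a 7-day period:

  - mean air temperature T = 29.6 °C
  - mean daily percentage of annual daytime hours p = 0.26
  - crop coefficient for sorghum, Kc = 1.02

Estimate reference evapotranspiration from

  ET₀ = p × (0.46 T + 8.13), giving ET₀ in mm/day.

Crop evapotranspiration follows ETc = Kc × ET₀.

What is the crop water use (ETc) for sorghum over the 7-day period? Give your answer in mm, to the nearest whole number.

ET₀ = 0.26 × (0.46 × 29.6 + 8.13) = 0.26 × 21.746 = 5.6540 mm/d
ETc = Kc × ET₀ = 1.02 × 5.6540 = 5.7671 mm/d
Over 7 days: 5.7671 × 7 = 40.370 mm

40 mm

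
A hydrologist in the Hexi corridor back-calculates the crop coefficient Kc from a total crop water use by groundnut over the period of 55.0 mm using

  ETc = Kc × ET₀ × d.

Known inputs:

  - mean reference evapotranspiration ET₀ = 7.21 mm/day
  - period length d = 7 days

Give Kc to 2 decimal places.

ETc = Kc × ET₀ × d  ⇒  Kc = ETc / (ET₀ × d)
Kc = 55.0 / (7.21 × 7) = 55.0 / 50.47 = 1.0898

1.09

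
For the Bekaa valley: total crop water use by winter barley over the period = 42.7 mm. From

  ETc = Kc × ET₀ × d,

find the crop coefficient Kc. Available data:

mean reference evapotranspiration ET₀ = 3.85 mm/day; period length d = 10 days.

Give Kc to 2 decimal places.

1.11

ETc = Kc × ET₀ × d  ⇒  Kc = ETc / (ET₀ × d)
Kc = 42.7 / (3.85 × 10) = 42.7 / 38.50 = 1.1091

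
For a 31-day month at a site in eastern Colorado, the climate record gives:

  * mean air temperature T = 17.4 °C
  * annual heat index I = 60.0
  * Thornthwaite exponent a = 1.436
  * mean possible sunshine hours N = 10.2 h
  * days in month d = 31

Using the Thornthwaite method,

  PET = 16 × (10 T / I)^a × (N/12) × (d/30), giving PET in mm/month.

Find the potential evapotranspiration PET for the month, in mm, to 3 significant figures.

64.8 mm

10T/I = 10 × 17.4 / 60.0 = 2.9000
(10T/I)^a = 2.9000^1.436 = 4.6132
Uncorrected PET = 16 × 4.6132 = 73.811 mm
Correction = (N/12)(d/30) = (10.2/12)(31/30) = 0.8783
PET = 73.811 × 0.8783 = 64.828 mm/month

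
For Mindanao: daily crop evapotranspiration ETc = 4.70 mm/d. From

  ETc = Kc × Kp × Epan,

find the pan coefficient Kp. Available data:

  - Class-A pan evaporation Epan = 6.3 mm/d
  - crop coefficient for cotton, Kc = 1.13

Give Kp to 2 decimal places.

0.66

ETc = Kc × Kp × Epan  ⇒  Kp = ETc / (Kc × Epan)
Kp = 4.70 / (1.13 × 6.3) = 4.70 / 7.119 = 0.6602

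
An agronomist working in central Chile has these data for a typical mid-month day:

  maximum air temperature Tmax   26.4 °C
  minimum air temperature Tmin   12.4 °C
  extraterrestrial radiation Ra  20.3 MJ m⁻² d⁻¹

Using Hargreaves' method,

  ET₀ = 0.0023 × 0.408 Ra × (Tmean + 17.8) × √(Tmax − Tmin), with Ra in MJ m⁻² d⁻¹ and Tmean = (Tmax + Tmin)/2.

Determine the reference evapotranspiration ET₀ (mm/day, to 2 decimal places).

2.65 mm/day

Tmean = (26.4 + 12.4)/2 = 19.40 °C
0.408 Ra = 0.408 × 20.3 = 8.2824 mm/d equivalent
ET₀ = 0.0023 × 8.2824 × (19.40 + 17.8) × √14.0 = 0.0023 × 8.2824 × 37.20 × 3.7417 = 2.6515 mm/d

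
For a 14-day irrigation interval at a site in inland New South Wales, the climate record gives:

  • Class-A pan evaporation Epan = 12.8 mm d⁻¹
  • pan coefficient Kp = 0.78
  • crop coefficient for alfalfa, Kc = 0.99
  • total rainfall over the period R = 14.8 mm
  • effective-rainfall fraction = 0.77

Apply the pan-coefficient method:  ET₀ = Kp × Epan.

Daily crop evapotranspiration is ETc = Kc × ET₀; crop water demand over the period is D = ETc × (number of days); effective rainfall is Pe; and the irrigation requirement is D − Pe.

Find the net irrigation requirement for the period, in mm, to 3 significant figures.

ET₀ = 0.78 × 12.8 = 9.9840 mm/d
ETc = Kc × ET₀ = 0.99 × 9.9840 = 9.8842 mm/d
Crop demand D = ETc × 14 d = 9.8842 × 14 = 138.379 mm
Pe = 0.77 × 14.8 = 11.396 mm
D − Pe = 138.379 − 11.396 = 126.983 mm

127 mm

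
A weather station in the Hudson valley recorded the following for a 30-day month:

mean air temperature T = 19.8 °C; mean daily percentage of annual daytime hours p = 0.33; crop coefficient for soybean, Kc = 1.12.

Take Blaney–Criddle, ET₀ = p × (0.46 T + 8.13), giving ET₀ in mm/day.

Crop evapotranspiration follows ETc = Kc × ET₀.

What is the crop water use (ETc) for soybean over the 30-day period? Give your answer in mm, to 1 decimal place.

ET₀ = 0.33 × (0.46 × 19.8 + 8.13) = 0.33 × 17.238 = 5.6885 mm/d
ETc = Kc × ET₀ = 1.12 × 5.6885 = 6.3711 mm/d
Over 30 days: 6.3711 × 30 = 191.133 mm

191.1 mm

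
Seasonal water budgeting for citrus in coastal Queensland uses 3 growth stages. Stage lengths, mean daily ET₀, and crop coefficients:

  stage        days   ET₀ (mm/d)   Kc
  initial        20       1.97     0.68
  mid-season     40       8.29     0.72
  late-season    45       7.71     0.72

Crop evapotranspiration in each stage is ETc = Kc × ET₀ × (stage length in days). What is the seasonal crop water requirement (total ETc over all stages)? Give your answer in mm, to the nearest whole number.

initial: 0.68 × 1.97 × 20 = 26.79 mm
mid-season: 0.72 × 8.29 × 40 = 238.75 mm
late-season: 0.72 × 7.71 × 45 = 249.80 mm
Seasonal total = 515.34 mm

515 mm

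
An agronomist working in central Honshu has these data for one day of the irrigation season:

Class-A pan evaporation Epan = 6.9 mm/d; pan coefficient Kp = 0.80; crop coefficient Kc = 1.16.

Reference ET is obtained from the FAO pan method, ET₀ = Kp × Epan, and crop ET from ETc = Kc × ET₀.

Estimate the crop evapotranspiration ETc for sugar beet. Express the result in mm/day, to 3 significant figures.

6.40 mm/day

ET₀ = 0.80 × 6.9 = 5.5200 mm/d
ETc = Kc × ET₀ = 1.16 × 5.5200 = 6.4032 mm/d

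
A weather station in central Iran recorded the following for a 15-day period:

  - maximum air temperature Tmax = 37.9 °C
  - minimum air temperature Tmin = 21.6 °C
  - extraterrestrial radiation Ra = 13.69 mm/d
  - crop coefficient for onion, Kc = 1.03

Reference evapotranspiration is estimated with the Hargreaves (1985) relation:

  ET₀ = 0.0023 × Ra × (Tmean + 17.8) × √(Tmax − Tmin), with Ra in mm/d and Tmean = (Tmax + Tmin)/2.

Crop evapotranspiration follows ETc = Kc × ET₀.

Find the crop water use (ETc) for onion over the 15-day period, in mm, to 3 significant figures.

Tmean = (37.9 + 21.6)/2 = 29.75 °C
ET₀ = 0.0023 × 13.69 × (29.75 + 17.8) × √16.3 = 0.0023 × 13.69 × 47.55 × 4.0373 = 6.0447 mm/d
ETc = Kc × ET₀ = 1.03 × 6.0447 = 6.2260 mm/d
Over 15 days: 6.2260 × 15 = 93.390 mm

93.4 mm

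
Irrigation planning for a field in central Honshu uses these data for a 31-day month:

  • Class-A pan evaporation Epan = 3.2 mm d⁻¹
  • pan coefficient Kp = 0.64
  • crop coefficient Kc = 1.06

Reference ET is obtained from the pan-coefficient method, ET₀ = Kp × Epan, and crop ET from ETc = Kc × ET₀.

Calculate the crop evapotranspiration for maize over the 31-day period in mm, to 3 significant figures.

67.3 mm

ET₀ = 0.64 × 3.2 = 2.0480 mm/d
ETc = Kc × ET₀ = 1.06 × 2.0480 = 2.1709 mm/d
Over 31 days: 2.1709 × 31 = 67.298 mm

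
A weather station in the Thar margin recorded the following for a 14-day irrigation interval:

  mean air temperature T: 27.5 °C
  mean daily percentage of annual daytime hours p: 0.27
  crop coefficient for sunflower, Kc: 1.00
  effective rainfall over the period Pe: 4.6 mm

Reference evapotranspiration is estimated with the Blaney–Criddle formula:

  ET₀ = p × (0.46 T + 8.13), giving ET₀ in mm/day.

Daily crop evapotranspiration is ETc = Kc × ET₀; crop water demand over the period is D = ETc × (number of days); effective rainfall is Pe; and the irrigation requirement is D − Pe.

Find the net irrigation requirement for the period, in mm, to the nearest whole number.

ET₀ = 0.27 × (0.46 × 27.5 + 8.13) = 0.27 × 20.780 = 5.6106 mm/d
ETc = Kc × ET₀ = 1.00 × 5.6106 = 5.6106 mm/d
Crop demand D = ETc × 14 d = 5.6106 × 14 = 78.548 mm
D − Pe = 78.548 − 4.6 = 73.948 mm

74 mm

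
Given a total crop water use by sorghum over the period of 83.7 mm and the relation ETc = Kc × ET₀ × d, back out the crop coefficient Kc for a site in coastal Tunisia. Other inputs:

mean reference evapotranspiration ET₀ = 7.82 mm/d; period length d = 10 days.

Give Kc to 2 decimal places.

ETc = Kc × ET₀ × d  ⇒  Kc = ETc / (ET₀ × d)
Kc = 83.7 / (7.82 × 10) = 83.7 / 78.20 = 1.0703

1.07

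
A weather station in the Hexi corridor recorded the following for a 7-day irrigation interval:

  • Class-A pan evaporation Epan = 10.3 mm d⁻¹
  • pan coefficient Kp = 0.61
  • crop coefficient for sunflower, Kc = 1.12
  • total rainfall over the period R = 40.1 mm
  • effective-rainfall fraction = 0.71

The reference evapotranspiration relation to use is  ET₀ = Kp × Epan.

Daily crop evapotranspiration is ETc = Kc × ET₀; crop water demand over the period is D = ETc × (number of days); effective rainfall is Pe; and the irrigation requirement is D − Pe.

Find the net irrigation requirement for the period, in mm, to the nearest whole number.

ET₀ = 0.61 × 10.3 = 6.2830 mm/d
ETc = Kc × ET₀ = 1.12 × 6.2830 = 7.0370 mm/d
Crop demand D = ETc × 7 d = 7.0370 × 7 = 49.259 mm
Pe = 0.71 × 40.1 = 28.471 mm
D − Pe = 49.259 − 28.471 = 20.788 mm

21 mm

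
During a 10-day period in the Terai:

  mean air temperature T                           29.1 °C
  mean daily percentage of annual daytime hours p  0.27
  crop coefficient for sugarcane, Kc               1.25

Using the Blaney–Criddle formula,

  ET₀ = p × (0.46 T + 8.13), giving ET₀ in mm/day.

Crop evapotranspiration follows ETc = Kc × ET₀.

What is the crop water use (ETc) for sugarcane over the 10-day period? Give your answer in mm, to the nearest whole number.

ET₀ = 0.27 × (0.46 × 29.1 + 8.13) = 0.27 × 21.516 = 5.8093 mm/d
ETc = Kc × ET₀ = 1.25 × 5.8093 = 7.2616 mm/d
Over 10 days: 7.2616 × 10 = 72.616 mm

73 mm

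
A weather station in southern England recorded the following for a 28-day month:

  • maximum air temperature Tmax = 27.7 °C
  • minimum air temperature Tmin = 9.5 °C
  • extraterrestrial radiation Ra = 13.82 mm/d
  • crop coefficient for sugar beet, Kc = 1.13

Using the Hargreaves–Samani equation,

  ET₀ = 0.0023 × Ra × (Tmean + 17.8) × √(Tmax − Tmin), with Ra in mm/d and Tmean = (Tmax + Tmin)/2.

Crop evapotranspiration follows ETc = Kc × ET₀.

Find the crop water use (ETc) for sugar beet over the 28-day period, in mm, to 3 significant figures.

Tmean = (27.7 + 9.5)/2 = 18.60 °C
ET₀ = 0.0023 × 13.82 × (18.60 + 17.8) × √18.2 = 0.0023 × 13.82 × 36.40 × 4.2661 = 4.9359 mm/d
ETc = Kc × ET₀ = 1.13 × 4.9359 = 5.5776 mm/d
Over 28 days: 5.5776 × 28 = 156.173 mm

156 mm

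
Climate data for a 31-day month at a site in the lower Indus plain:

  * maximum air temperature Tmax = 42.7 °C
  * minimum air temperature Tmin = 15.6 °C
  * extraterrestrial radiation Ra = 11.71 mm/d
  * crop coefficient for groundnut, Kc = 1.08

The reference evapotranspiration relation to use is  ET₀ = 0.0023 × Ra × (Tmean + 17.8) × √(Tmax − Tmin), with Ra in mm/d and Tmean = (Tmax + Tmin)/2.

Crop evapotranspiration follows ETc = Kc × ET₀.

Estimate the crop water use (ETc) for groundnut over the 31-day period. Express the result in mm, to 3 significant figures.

Tmean = (42.7 + 15.6)/2 = 29.15 °C
ET₀ = 0.0023 × 11.71 × (29.15 + 17.8) × √27.1 = 0.0023 × 11.71 × 46.95 × 5.2058 = 6.5828 mm/d
ETc = Kc × ET₀ = 1.08 × 6.5828 = 7.1094 mm/d
Over 31 days: 7.1094 × 31 = 220.391 mm

220 mm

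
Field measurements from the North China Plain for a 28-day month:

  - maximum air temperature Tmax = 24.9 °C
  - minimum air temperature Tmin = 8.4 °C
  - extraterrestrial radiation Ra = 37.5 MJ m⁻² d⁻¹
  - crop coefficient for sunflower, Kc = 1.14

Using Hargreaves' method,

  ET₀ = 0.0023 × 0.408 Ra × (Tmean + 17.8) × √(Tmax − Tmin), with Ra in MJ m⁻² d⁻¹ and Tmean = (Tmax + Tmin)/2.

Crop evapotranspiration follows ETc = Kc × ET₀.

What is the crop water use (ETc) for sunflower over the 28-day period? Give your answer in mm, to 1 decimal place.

Tmean = (24.9 + 8.4)/2 = 16.65 °C
0.408 Ra = 0.408 × 37.5 = 15.3000 mm/d equivalent
ET₀ = 0.0023 × 15.3000 × (16.65 + 17.8) × √16.5 = 0.0023 × 15.3000 × 34.45 × 4.0620 = 4.9243 mm/d
ETc = Kc × ET₀ = 1.14 × 4.9243 = 5.6137 mm/d
Over 28 days: 5.6137 × 28 = 157.184 mm

157.2 mm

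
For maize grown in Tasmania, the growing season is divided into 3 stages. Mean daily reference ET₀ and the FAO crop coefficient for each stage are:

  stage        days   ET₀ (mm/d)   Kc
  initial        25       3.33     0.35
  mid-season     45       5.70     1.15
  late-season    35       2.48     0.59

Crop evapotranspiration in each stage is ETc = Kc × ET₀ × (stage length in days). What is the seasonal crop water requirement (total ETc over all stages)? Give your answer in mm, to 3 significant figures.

initial: 0.35 × 3.33 × 25 = 29.14 mm
mid-season: 1.15 × 5.70 × 45 = 294.98 mm
late-season: 0.59 × 2.48 × 35 = 51.21 mm
Seasonal total = 375.33 mm

375 mm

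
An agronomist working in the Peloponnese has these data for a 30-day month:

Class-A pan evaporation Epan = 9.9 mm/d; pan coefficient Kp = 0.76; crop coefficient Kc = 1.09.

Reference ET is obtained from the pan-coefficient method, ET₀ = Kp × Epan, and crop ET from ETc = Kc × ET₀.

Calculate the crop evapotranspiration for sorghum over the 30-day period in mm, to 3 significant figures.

246 mm

ET₀ = 0.76 × 9.9 = 7.5240 mm/d
ETc = Kc × ET₀ = 1.09 × 7.5240 = 8.2012 mm/d
Over 30 days: 8.2012 × 30 = 246.036 mm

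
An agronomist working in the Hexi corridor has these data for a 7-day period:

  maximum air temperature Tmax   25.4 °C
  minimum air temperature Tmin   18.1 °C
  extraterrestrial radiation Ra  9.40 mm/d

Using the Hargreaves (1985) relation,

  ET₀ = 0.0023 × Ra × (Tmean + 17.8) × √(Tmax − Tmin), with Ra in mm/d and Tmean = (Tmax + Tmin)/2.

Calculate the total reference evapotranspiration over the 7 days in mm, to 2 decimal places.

16.17 mm

Tmean = (25.4 + 18.1)/2 = 21.75 °C
ET₀ = 0.0023 × 9.40 × (21.75 + 17.8) × √7.3 = 0.0023 × 9.40 × 39.55 × 2.7019 = 2.3103 mm/d
Over 7 days: 2.3103 × 7 = 16.172 mm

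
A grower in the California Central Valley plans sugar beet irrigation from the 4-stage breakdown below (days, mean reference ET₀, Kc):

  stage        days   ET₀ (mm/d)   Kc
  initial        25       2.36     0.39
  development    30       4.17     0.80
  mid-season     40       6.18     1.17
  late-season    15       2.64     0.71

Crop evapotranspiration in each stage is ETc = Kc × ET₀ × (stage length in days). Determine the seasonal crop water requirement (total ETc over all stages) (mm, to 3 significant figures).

initial: 0.39 × 2.36 × 25 = 23.01 mm
development: 0.80 × 4.17 × 30 = 100.08 mm
mid-season: 1.17 × 6.18 × 40 = 289.22 mm
late-season: 0.71 × 2.64 × 15 = 28.12 mm
Seasonal total = 440.43 mm

440 mm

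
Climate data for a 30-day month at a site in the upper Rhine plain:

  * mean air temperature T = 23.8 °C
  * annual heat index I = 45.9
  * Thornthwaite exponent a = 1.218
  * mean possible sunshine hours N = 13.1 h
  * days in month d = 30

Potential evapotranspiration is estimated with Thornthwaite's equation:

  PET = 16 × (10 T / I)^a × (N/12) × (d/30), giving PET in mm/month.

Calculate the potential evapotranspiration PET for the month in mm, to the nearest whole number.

10T/I = 10 × 23.8 / 45.9 = 5.1852
(10T/I)^a = 5.1852^1.218 = 7.4231
Uncorrected PET = 16 × 7.4231 = 118.770 mm
Correction = (N/12)(d/30) = (13.1/12)(30/30) = 1.0917
PET = 118.770 × 1.0917 = 129.661 mm/month

130 mm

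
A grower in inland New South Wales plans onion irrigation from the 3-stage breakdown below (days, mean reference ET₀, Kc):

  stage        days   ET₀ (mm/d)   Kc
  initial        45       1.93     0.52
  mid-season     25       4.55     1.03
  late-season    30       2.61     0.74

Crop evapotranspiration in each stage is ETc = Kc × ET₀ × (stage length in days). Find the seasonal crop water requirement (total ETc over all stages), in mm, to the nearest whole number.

initial: 0.52 × 1.93 × 45 = 45.16 mm
mid-season: 1.03 × 4.55 × 25 = 117.16 mm
late-season: 0.74 × 2.61 × 30 = 57.94 mm
Seasonal total = 220.26 mm

220 mm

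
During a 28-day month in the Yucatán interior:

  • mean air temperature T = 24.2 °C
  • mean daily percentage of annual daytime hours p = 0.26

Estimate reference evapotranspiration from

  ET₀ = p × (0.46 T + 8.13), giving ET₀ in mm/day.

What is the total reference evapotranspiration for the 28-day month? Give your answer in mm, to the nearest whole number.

ET₀ = 0.26 × (0.46 × 24.2 + 8.13) = 0.26 × 19.262 = 5.0081 mm/d
Monthly total = 5.0081 × 28 = 140.227 mm

140 mm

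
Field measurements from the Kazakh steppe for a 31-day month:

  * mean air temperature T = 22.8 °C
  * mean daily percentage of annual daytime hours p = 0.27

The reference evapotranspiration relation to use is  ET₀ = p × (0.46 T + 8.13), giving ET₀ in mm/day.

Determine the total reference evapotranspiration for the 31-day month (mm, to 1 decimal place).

ET₀ = 0.27 × (0.46 × 22.8 + 8.13) = 0.27 × 18.618 = 5.0269 mm/d
Monthly total = 5.0269 × 31 = 155.834 mm

155.8 mm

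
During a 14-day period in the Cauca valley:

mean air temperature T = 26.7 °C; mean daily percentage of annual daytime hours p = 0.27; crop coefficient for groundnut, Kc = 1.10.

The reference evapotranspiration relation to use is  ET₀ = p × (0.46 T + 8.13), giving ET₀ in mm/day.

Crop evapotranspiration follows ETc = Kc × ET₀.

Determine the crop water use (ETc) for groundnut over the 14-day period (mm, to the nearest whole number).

85 mm

ET₀ = 0.27 × (0.46 × 26.7 + 8.13) = 0.27 × 20.412 = 5.5112 mm/d
ETc = Kc × ET₀ = 1.10 × 5.5112 = 6.0623 mm/d
Over 14 days: 6.0623 × 14 = 84.872 mm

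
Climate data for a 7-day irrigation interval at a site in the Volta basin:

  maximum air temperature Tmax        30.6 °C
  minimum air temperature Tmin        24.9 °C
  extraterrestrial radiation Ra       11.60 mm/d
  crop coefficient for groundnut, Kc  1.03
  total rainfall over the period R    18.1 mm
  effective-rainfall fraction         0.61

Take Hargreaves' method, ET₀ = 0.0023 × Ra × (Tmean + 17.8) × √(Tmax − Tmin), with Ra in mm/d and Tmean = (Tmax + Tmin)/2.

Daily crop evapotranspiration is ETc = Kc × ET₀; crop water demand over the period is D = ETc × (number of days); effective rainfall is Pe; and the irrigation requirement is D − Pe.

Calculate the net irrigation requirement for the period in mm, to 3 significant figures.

9.88 mm

Tmean = (30.6 + 24.9)/2 = 27.75 °C
ET₀ = 0.0023 × 11.60 × (27.75 + 17.8) × √5.7 = 0.0023 × 11.60 × 45.55 × 2.3875 = 2.9015 mm/d
ETc = Kc × ET₀ = 1.03 × 2.9015 = 2.9885 mm/d
Crop demand D = ETc × 7 d = 2.9885 × 7 = 20.920 mm
Pe = 0.61 × 18.1 = 11.041 mm
D − Pe = 20.920 − 11.041 = 9.879 mm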